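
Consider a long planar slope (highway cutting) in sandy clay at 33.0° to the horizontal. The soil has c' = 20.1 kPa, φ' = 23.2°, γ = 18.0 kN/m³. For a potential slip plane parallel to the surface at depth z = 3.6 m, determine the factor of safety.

For an infinite slope with a slip plane parallel to the surface (no pore pressure): FS = [c' + γz cos²β tanφ'] / [γz sinβ cosβ].
γz = 18.0·3.6 = 64.80 kN/m²
Numerator = 20.1 + 64.80·cos²33.0°·tan23.2° = 20.1 + 64.80·0.7034·0.4286 = 39.635 kPa
Denominator = 64.80·sin33.0°·cos33.0° = 64.80·0.5446·0.8387 = 29.599 kPa
FS = 39.635 / 29.599 = 1.339

FS = 1.34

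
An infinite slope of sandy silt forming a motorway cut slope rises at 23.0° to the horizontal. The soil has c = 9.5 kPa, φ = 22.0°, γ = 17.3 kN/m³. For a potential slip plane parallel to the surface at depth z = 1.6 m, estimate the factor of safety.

FS = 1.91

For an infinite slope with a slip plane parallel to the surface (no pore pressure): FS = [c + γz cos²β tanφ] / [γz sinβ cosβ].
γz = 17.3·1.6 = 27.68 kN/m²
Numerator = 9.5 + 27.68·cos²23.0°·tan22.0° = 9.5 + 27.68·0.8473·0.4040 = 18.976 kPa
Denominator = 27.68·sin23.0°·cos23.0° = 27.68·0.3907·0.9205 = 9.956 kPa
FS = 18.976 / 9.956 = 1.906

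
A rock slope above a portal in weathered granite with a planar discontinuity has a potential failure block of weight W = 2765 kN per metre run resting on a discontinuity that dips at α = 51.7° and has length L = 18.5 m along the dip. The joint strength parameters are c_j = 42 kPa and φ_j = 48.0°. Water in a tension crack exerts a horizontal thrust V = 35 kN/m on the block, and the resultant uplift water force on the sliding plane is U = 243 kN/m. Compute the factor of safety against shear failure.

FS = 1.09

Resolving the block weight along and normal to the plane and applying the Mohr–Coulomb strength on the joint:
N' = W cosα − U − V sinα = 2765·cos51.7° − 243 − 35·sin51.7° = 1443.2 kN/m
Driving force T = W sinα + V cosα = 2765·sin51.7° + 35·cos51.7° = 2191.6 kN/m
Resisting force R = c_j·L + N'·tanφ_j = 42·18.5 + 1443.2·tan48.0° = 777.0 + 1602.9 = 2379.9 kN/m
FS = R / T = 2379.9 / 2191.6 = 1.086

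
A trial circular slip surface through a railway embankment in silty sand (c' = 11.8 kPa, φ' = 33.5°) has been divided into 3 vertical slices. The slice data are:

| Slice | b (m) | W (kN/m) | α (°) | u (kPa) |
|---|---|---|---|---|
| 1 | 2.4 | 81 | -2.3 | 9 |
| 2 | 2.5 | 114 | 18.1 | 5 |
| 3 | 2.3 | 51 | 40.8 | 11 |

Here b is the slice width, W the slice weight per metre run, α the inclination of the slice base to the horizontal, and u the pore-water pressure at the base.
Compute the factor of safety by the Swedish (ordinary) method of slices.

Ordinary method of slices: FS = Σ[c'·Δl_i + (W_i cosα_i − u_i·Δl_i)·tanφ'] / Σ W_i sinα_i, with Δl_i = b_i / cosα_i.
Slice 1: Δl = 2.4/cos(-2.3°) = 2.402 m; N'_1 = 81·cos(-2.3°) − 9·2.402 = 59.3; c'Δl = 28.34; W sinα = -3.3
Slice 2: Δl = 2.5/cos18.1° = 2.630 m; N'_2 = 114·cos18.1° − 5·2.630 = 95.2; c'Δl = 31.04; W sinα = 35.4
Slice 3: Δl = 2.3/cos40.8° = 3.038 m; N'_3 = 51·cos40.8° − 11·3.038 = 5.2; c'Δl = 35.85; W sinα = 33.3
Σc'Δl = 95.2 kN/m; ΣN' = 159.7 kN/m; ΣW sinα = 65.5 kN/m
Resisting = 95.2 + 159.7·tan33.5° = 95.2 + 105.7 = 200.9 kN/m
FS = 200.9 / 65.5 = 3.068

FS = 3.07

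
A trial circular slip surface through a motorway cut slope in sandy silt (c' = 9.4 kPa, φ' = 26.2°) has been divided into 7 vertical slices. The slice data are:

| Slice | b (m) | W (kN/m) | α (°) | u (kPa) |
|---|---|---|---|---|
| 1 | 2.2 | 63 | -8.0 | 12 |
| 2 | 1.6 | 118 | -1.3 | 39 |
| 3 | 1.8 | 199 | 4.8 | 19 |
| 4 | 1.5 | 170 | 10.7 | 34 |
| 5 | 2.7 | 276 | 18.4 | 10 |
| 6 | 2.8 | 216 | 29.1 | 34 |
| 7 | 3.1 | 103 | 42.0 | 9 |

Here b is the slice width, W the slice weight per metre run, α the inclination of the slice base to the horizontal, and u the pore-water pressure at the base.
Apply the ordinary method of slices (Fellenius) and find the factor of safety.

FS = 1.74

Ordinary method of slices: FS = Σ[c'·Δl_i + (W_i cosα_i − u_i·Δl_i)·tanφ'] / Σ W_i sinα_i, with Δl_i = b_i / cosα_i.
Slice 1: Δl = 2.2/cos(-8.0°) = 2.222 m; N'_1 = 63·cos(-8.0°) − 12·2.222 = 35.7; c'Δl = 20.88; W sinα = -8.8
Slice 2: Δl = 1.6/cos(-1.3°) = 1.600 m; N'_2 = 118·cos(-1.3°) − 39·1.600 = 55.6; c'Δl = 15.04; W sinα = -2.7
Slice 3: Δl = 1.8/cos4.8° = 1.806 m; N'_3 = 199·cos4.8° − 19·1.806 = 164.0; c'Δl = 16.98; W sinα = 16.7
Slice 4: Δl = 1.5/cos10.7° = 1.527 m; N'_4 = 170·cos10.7° − 34·1.527 = 115.1; c'Δl = 14.35; W sinα = 31.6
Slice 5: Δl = 2.7/cos18.4° = 2.845 m; N'_5 = 276·cos18.4° − 10·2.845 = 233.4; c'Δl = 26.75; W sinα = 87.1
Slice 6: Δl = 2.8/cos29.1° = 3.204 m; N'_6 = 216·cos29.1° − 34·3.204 = 79.8; c'Δl = 30.12; W sinα = 105.0
Slice 7: Δl = 3.1/cos42.0° = 4.171 m; N'_7 = 103·cos42.0° − 9·4.171 = 39.0; c'Δl = 39.21; W sinα = 68.9
Σc'Δl = 163.3 kN/m; ΣN' = 722.6 kN/m; ΣW sinα = 297.9 kN/m
Resisting = 163.3 + 722.6·tan26.2° = 163.3 + 355.6 = 518.9 kN/m
FS = 518.9 / 297.9 = 1.742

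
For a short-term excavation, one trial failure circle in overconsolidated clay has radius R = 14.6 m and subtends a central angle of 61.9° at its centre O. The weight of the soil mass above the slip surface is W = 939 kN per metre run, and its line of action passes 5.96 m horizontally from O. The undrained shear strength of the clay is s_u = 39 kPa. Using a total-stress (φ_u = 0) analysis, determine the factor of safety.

Taking moments about the centre O, the resisting moment is provided by the undrained shear strength acting along the arc:
Arc length L_a = R·θ = 14.6·(61.9°·π/180) = 14.6·1.0804 = 15.77 m
M_R = s_u·L_a·R = 39·15.77·14.6 = 8981.3 kN·m/m
M_D = W·d = 939·5.96 = 5596.4 kN·m/m
FS = M_R / M_D = 8981.3 / 5596.4 = 1.605

FS = 1.60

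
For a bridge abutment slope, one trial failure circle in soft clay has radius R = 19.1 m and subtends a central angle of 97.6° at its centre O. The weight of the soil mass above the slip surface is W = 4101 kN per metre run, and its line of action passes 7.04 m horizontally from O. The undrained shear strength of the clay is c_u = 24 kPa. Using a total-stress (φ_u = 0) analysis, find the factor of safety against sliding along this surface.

Taking moments about the centre O, the resisting moment is provided by the undrained shear strength acting along the arc:
Arc length L_a = R·θ = 19.1·(97.6°·π/180) = 19.1·1.7034 = 32.54 m
M_R = c_u·L_a·R = 24·32.54·19.1 = 14914.4 kN·m/m
M_D = W·d = 4101·7.04 = 28871.0 kN·m/m
FS = M_R / M_D = 14914.4 / 28871.0 = 0.517

FS = 0.52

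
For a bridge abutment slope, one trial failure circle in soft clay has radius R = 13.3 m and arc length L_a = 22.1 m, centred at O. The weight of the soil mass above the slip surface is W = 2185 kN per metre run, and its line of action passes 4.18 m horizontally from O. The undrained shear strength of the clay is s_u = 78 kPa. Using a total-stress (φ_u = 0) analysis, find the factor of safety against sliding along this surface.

FS = 2.51

Taking moments about the centre O, the resisting moment is provided by the undrained shear strength acting along the arc:
M_R = s_u·L_a·R = 78·22.10·13.3 = 22926.5 kN·m/m
M_D = W·d = 2185·4.18 = 9133.3 kN·m/m
FS = M_R / M_D = 22926.5 / 9133.3 = 2.510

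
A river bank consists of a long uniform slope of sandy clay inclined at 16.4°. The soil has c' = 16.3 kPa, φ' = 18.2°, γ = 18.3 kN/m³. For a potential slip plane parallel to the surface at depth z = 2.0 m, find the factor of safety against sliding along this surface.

FS = 2.76

For an infinite slope with a slip plane parallel to the surface (no pore pressure): FS = [c' + γz cos²β tanφ'] / [γz sinβ cosβ].
γz = 18.3·2.0 = 36.60 kN/m²
Numerator = 16.3 + 36.60·cos²16.4°·tan18.2° = 16.3 + 36.60·0.9203·0.3288 = 27.374 kPa
Denominator = 36.60·sin16.4°·cos16.4° = 36.60·0.2823·0.9593 = 9.913 kPa
FS = 27.374 / 9.913 = 2.761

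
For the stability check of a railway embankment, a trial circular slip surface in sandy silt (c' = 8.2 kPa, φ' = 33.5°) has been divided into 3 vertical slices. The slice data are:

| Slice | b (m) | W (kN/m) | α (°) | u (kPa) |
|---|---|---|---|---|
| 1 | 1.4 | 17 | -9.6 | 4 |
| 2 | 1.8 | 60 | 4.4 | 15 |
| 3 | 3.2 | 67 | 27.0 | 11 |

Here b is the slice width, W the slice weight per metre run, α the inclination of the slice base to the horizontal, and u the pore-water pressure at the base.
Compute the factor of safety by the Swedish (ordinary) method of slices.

FS = 3.05

Ordinary method of slices: FS = Σ[c'·Δl_i + (W_i cosα_i − u_i·Δl_i)·tanφ'] / Σ W_i sinα_i, with Δl_i = b_i / cosα_i.
Slice 1: Δl = 1.4/cos(-9.6°) = 1.420 m; N'_1 = 17·cos(-9.6°) − 4·1.420 = 11.1; c'Δl = 11.64; W sinα = -2.8
Slice 2: Δl = 1.8/cos4.4° = 1.805 m; N'_2 = 60·cos4.4° − 15·1.805 = 32.7; c'Δl = 14.80; W sinα = 4.6
Slice 3: Δl = 3.2/cos27.0° = 3.591 m; N'_3 = 67·cos27.0° − 11·3.591 = 20.2; c'Δl = 29.45; W sinα = 30.4
Σc'Δl = 55.9 kN/m; ΣN' = 64.0 kN/m; ΣW sinα = 32.2 kN/m
Resisting = 55.9 + 64.0·tan33.5° = 55.9 + 42.4 = 98.3 kN/m
FS = 98.3 / 32.2 = 3.053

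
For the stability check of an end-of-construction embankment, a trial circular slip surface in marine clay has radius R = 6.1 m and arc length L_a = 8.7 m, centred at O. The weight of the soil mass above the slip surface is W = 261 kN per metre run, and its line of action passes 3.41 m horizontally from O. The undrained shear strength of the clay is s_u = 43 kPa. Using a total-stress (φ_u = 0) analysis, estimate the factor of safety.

Taking moments about the centre O, the resisting moment is provided by the undrained shear strength acting along the arc:
M_R = s_u·L_a·R = 43·8.70·6.1 = 2282.0 kN·m/m
M_D = W·d = 261·3.41 = 890.0 kN·m/m
FS = M_R / M_D = 2282.0 / 890.0 = 2.564

FS = 2.56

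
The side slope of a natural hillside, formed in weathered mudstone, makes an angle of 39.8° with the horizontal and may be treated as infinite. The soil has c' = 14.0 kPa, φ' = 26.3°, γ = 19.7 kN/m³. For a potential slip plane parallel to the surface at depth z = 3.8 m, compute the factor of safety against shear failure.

For an infinite slope with a slip plane parallel to the surface (no pore pressure): FS = [c' + γz cos²β tanφ'] / [γz sinβ cosβ].
γz = 19.7·3.8 = 74.86 kN/m²
Numerator = 14.0 + 74.86·cos²39.8°·tan26.3° = 14.0 + 74.86·0.5903·0.4942 = 35.838 kPa
Denominator = 74.86·sin39.8°·cos39.8° = 74.86·0.6401·0.7683 = 36.815 kPa
FS = 35.838 / 36.815 = 0.973

FS = 0.97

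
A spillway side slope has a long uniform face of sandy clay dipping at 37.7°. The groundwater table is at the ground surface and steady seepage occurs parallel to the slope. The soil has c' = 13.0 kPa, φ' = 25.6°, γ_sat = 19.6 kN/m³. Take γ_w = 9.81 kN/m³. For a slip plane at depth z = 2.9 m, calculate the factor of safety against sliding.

FS = 0.78

With seepage parallel to the slope and the water table at the surface, the effective normal stress on the slip plane uses the buoyant unit weight γ' = γ_sat − γ_w while the driving shear stress uses γ_sat:
FS = [c' + γ' z cos²β tanφ'] / [γ_sat z sinβ cosβ]
γ' = 19.6 − 9.81 = 9.79 kN/m³
Numerator = 13.0 + 9.79·2.9·cos²37.7°·tan25.6° = 13.0 + 9.79·2.9·0.6260·0.4791 = 21.516 kPa
Denominator = 19.6·2.9·sin37.7°·cos37.7° = 19.6·2.9·0.6115·0.7912 = 27.502 kPa
FS = 21.516 / 27.502 = 0.782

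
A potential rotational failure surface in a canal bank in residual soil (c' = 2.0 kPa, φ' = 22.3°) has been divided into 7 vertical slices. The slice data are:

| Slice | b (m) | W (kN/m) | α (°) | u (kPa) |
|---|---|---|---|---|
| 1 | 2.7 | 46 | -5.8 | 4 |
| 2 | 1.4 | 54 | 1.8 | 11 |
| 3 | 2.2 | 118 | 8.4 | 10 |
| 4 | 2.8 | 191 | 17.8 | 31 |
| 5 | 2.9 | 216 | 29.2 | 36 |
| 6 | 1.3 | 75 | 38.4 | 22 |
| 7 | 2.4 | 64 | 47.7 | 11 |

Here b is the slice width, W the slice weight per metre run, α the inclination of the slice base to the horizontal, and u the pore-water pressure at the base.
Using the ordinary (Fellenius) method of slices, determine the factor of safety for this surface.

Ordinary method of slices: FS = Σ[c'·Δl_i + (W_i cosα_i − u_i·Δl_i)·tanφ'] / Σ W_i sinα_i, with Δl_i = b_i / cosα_i.
Slice 1: Δl = 2.7/cos(-5.8°) = 2.714 m; N'_1 = 46·cos(-5.8°) − 4·2.714 = 34.9; c'Δl = 5.43; W sinα = -4.6
Slice 2: Δl = 1.4/cos1.8° = 1.401 m; N'_2 = 54·cos1.8° − 11·1.401 = 38.6; c'Δl = 2.80; W sinα = 1.7
Slice 3: Δl = 2.2/cos8.4° = 2.224 m; N'_3 = 118·cos8.4° − 10·2.224 = 94.5; c'Δl = 4.45; W sinα = 17.2
Slice 4: Δl = 2.8/cos17.8° = 2.941 m; N'_4 = 191·cos17.8° − 31·2.941 = 90.7; c'Δl = 5.88; W sinα = 58.4
Slice 5: Δl = 2.9/cos29.2° = 3.322 m; N'_5 = 216·cos29.2° − 36·3.322 = 69.0; c'Δl = 6.64; W sinα = 105.4
Slice 6: Δl = 1.3/cos38.4° = 1.659 m; N'_6 = 75·cos38.4° − 22·1.659 = 22.3; c'Δl = 3.32; W sinα = 46.6
Slice 7: Δl = 2.4/cos47.7° = 3.566 m; N'_7 = 64·cos47.7° − 11·3.566 = 3.8; c'Δl = 7.13; W sinα = 47.3
Σc'Δl = 35.7 kN/m; ΣN' = 353.7 kN/m; ΣW sinα = 272.0 kN/m
Resisting = 35.7 + 353.7·tan22.3° = 35.7 + 145.1 = 180.7 kN/m
FS = 180.7 / 272.0 = 0.665

FS = 0.66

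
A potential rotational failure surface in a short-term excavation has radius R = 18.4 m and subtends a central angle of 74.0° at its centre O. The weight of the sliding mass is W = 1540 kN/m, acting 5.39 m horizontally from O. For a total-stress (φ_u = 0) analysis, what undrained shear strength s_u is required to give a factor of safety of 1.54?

FS = s_u·L_a·R / (W·d), so s_u = FS·W·d / (L_a·R).
Arc length L_a = R·θ = 18.4·(74.0°·π/180) = 18.4·1.2915 = 23.76 m
s_u = 1.54·1540·5.39 / (23.76·18.4) = 12782.9 / 437.27 = 29.23 kPa

s_u = 29.2 kPa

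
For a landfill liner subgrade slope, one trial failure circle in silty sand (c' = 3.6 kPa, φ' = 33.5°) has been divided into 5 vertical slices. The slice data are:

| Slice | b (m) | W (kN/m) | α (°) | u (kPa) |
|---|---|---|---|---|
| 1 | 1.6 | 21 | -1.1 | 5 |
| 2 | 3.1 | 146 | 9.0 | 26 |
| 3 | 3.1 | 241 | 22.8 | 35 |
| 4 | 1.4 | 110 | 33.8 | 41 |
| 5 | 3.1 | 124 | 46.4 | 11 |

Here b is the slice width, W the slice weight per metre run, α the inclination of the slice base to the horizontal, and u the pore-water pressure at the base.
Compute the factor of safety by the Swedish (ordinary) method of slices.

FS = 0.78

Ordinary method of slices: FS = Σ[c'·Δl_i + (W_i cosα_i − u_i·Δl_i)·tanφ'] / Σ W_i sinα_i, with Δl_i = b_i / cosα_i.
Slice 1: Δl = 1.6/cos(-1.1°) = 1.600 m; N'_1 = 21·cos(-1.1°) − 5·1.600 = 13.0; c'Δl = 5.76; W sinα = -0.4
Slice 2: Δl = 3.1/cos9.0° = 3.139 m; N'_2 = 146·cos9.0° − 26·3.139 = 62.6; c'Δl = 11.30; W sinα = 22.8
Slice 3: Δl = 3.1/cos22.8° = 3.363 m; N'_3 = 241·cos22.8° − 35·3.363 = 104.5; c'Δl = 12.11; W sinα = 93.4
Slice 4: Δl = 1.4/cos33.8° = 1.685 m; N'_4 = 110·cos33.8° − 41·1.685 = 22.3; c'Δl = 6.07; W sinα = 61.2
Slice 5: Δl = 3.1/cos46.4° = 4.495 m; N'_5 = 124·cos46.4° − 11·4.495 = 36.1; c'Δl = 16.18; W sinα = 89.8
Σc'Δl = 51.4 kN/m; ΣN' = 238.5 kN/m; ΣW sinα = 266.8 kN/m
Resisting = 51.4 + 238.5·tan33.5° = 51.4 + 157.8 = 209.2 kN/m
FS = 209.2 / 266.8 = 0.784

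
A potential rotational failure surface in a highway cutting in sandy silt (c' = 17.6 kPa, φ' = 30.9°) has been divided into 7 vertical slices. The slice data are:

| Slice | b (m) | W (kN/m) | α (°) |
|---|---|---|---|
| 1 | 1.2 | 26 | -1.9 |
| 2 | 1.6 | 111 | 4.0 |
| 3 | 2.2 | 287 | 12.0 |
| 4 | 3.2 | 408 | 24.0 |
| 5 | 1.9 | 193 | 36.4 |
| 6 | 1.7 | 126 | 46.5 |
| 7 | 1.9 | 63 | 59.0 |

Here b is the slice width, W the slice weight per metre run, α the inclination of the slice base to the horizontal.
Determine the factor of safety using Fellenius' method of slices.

FS = 1.90

Ordinary method of slices: FS = Σ[c'·Δl_i + (W_i cosα_i)·tanφ'] / Σ W_i sinα_i, with Δl_i = b_i / cosα_i.
Slice 1: Δl = 1.2/cos(-1.9°) = 1.201 m; N'_1 = 26·cos(-1.9°) = 26.0; c'Δl = 21.13; W sinα = -0.9
Slice 2: Δl = 1.6/cos4.0° = 1.604 m; N'_2 = 111·cos4.0° = 110.7; c'Δl = 28.23; W sinα = 7.7
Slice 3: Δl = 2.2/cos12.0° = 2.249 m; N'_3 = 287·cos12.0° = 280.7; c'Δl = 39.59; W sinα = 59.7
Slice 4: Δl = 3.2/cos24.0° = 3.503 m; N'_4 = 408·cos24.0° = 372.7; c'Δl = 61.65; W sinα = 165.9
Slice 5: Δl = 1.9/cos36.4° = 2.361 m; N'_5 = 193·cos36.4° = 155.3; c'Δl = 41.55; W sinα = 114.5
Slice 6: Δl = 1.7/cos46.5° = 2.470 m; N'_6 = 126·cos46.5° = 86.7; c'Δl = 43.47; W sinα = 91.4
Slice 7: Δl = 1.9/cos59.0° = 3.689 m; N'_7 = 63·cos59.0° = 32.4; c'Δl = 64.93; W sinα = 54.0
Σc'Δl = 300.5 kN/m; ΣN' = 1064.7 kN/m; ΣW sinα = 492.4 kN/m
Resisting = 300.5 + 1064.7·tan30.9° = 300.5 + 637.2 = 937.7 kN/m
FS = 937.7 / 492.4 = 1.904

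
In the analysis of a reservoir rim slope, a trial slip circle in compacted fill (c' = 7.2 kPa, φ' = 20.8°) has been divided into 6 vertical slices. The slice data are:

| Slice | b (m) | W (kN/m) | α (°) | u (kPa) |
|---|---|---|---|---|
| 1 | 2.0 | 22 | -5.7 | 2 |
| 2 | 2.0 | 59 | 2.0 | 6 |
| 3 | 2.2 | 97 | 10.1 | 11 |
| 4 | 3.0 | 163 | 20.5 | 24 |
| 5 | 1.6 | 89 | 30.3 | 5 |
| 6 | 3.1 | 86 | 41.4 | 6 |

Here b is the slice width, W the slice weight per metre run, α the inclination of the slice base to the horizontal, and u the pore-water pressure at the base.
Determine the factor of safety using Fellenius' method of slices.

FS = 1.32

Ordinary method of slices: FS = Σ[c'·Δl_i + (W_i cosα_i − u_i·Δl_i)·tanφ'] / Σ W_i sinα_i, with Δl_i = b_i / cosα_i.
Slice 1: Δl = 2.0/cos(-5.7°) = 2.010 m; N'_1 = 22·cos(-5.7°) − 2·2.010 = 17.9; c'Δl = 14.47; W sinα = -2.2
Slice 2: Δl = 2.0/cos2.0° = 2.001 m; N'_2 = 59·cos2.0° − 6·2.001 = 47.0; c'Δl = 14.41; W sinα = 2.1
Slice 3: Δl = 2.2/cos10.1° = 2.235 m; N'_3 = 97·cos10.1° − 11·2.235 = 70.9; c'Δl = 16.09; W sinα = 17.0
Slice 4: Δl = 3.0/cos20.5° = 3.203 m; N'_4 = 163·cos20.5° − 24·3.203 = 75.8; c'Δl = 23.06; W sinα = 57.1
Slice 5: Δl = 1.6/cos30.3° = 1.853 m; N'_5 = 89·cos30.3° − 5·1.853 = 67.6; c'Δl = 13.34; W sinα = 44.9
Slice 6: Δl = 3.1/cos41.4° = 4.133 m; N'_6 = 86·cos41.4° − 6·4.133 = 39.7; c'Δl = 29.76; W sinα = 56.9
Σc'Δl = 111.1 kN/m; ΣN' = 318.8 kN/m; ΣW sinα = 175.7 kN/m
Resisting = 111.1 + 318.8·tan20.8° = 111.1 + 121.1 = 232.2 kN/m
FS = 232.2 / 175.7 = 1.321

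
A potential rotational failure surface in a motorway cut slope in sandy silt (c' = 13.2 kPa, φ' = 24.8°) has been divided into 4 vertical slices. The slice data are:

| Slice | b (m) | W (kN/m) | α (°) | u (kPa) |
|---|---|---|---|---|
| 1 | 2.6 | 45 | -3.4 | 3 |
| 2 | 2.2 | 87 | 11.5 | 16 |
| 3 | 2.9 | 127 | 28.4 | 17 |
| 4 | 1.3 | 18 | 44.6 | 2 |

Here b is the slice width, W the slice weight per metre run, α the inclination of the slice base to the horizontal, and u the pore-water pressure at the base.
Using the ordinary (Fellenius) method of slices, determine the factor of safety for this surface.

Ordinary method of slices: FS = Σ[c'·Δl_i + (W_i cosα_i − u_i·Δl_i)·tanφ'] / Σ W_i sinα_i, with Δl_i = b_i / cosα_i.
Slice 1: Δl = 2.6/cos(-3.4°) = 2.605 m; N'_1 = 45·cos(-3.4°) − 3·2.605 = 37.1; c'Δl = 34.38; W sinα = -2.7
Slice 2: Δl = 2.2/cos11.5° = 2.245 m; N'_2 = 87·cos11.5° − 16·2.245 = 49.3; c'Δl = 29.63; W sinα = 17.3
Slice 3: Δl = 2.9/cos28.4° = 3.297 m; N'_3 = 127·cos28.4° − 17·3.297 = 55.7; c'Δl = 43.52; W sinα = 60.4
Slice 4: Δl = 1.3/cos44.6° = 1.826 m; N'_4 = 18·cos44.6° − 2·1.826 = 9.2; c'Δl = 24.10; W sinα = 12.6
Σc'Δl = 131.6 kN/m; ΣN' = 151.3 kN/m; ΣW sinα = 87.7 kN/m
Resisting = 131.6 + 151.3·tan24.8° = 131.6 + 69.9 = 201.5 kN/m
FS = 201.5 / 87.7 = 2.297

FS = 2.30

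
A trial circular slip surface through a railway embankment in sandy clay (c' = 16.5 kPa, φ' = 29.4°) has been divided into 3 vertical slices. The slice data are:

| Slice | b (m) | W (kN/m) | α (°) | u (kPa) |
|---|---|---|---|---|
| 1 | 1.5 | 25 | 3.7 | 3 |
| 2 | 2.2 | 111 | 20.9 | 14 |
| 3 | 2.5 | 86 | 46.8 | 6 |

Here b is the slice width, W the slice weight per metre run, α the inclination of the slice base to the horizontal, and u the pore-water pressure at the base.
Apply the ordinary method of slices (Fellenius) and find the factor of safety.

FS = 1.89

Ordinary method of slices: FS = Σ[c'·Δl_i + (W_i cosα_i − u_i·Δl_i)·tanφ'] / Σ W_i sinα_i, with Δl_i = b_i / cosα_i.
Slice 1: Δl = 1.5/cos3.7° = 1.503 m; N'_1 = 25·cos3.7° − 3·1.503 = 20.4; c'Δl = 24.80; W sinα = 1.6
Slice 2: Δl = 2.2/cos20.9° = 2.355 m; N'_2 = 111·cos20.9° − 14·2.355 = 70.7; c'Δl = 38.86; W sinα = 39.6
Slice 3: Δl = 2.5/cos46.8° = 3.652 m; N'_3 = 86·cos46.8° − 6·3.652 = 37.0; c'Δl = 60.26; W sinα = 62.7
Σc'Δl = 123.9 kN/m; ΣN' = 128.1 kN/m; ΣW sinα = 103.9 kN/m
Resisting = 123.9 + 128.1·tan29.4° = 123.9 + 72.2 = 196.1 kN/m
FS = 196.1 / 103.9 = 1.887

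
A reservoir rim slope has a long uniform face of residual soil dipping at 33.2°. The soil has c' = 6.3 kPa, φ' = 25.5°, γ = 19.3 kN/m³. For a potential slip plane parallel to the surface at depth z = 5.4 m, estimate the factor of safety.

FS = 0.86

For an infinite slope with a slip plane parallel to the surface (no pore pressure): FS = [c' + γz cos²β tanφ'] / [γz sinβ cosβ].
γz = 19.3·5.4 = 104.22 kN/m²
Numerator = 6.3 + 104.22·cos²33.2°·tan25.5° = 6.3 + 104.22·0.7002·0.4770 = 41.106 kPa
Denominator = 104.22·sin33.2°·cos33.2° = 104.22·0.5476·0.8368 = 47.752 kPa
FS = 41.106 / 47.752 = 0.861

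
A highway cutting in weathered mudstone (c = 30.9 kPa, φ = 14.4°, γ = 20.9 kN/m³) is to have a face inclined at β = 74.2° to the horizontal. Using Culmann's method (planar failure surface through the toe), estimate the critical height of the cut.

H_c = 11.09 m

Culmann's analysis gives the critical failure plane at α_cr = (β + φ)/2 = (74.2 + 14.4)/2 = 44.3°, and the critical height
H_c = (4c/γ) · sinβ cosφ / [1 − cos(β − φ)]
    = (4·30.9/20.9) · sin74.2°·cos14.4° / [1 − cos(59.8°)]
    = 5.914 · 0.9622·0.9686 / [1 − 0.5030]
    = 5.914 · 0.9320 / 0.4970
    = 11.09 m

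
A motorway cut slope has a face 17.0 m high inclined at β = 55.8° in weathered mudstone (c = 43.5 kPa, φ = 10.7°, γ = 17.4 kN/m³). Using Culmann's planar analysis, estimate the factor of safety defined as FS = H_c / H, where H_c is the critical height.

H_c = (4c/γ) · sinβ cosφ / [1 − cos(β − φ)]
    = (4·43.5/17.4) · sin55.8°·cos10.7° / [1 − cos45.1°]
    = 10.000 · 0.8127 / 0.2941 = 27.63 m
FS = H_c / H = 27.63 / 17.0 = 1.625

FS = 1.63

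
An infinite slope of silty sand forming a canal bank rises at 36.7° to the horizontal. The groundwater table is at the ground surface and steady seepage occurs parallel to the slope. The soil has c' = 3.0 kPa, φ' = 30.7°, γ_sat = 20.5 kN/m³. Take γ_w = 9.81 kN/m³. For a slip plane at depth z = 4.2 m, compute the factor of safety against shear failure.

FS = 0.49

With seepage parallel to the slope and the water table at the surface, the effective normal stress on the slip plane uses the buoyant unit weight γ' = γ_sat − γ_w while the driving shear stress uses γ_sat:
FS = [c' + γ' z cos²β tanφ'] / [γ_sat z sinβ cosβ]
γ' = 20.5 − 9.81 = 10.69 kN/m³
Numerator = 3.0 + 10.69·4.2·cos²36.7°·tan30.7° = 3.0 + 10.69·4.2·0.6428·0.5938 = 20.137 kPa
Denominator = 20.5·4.2·sin36.7°·cos36.7° = 20.5·4.2·0.5976·0.8018 = 41.256 kPa
FS = 20.137 / 41.256 = 0.488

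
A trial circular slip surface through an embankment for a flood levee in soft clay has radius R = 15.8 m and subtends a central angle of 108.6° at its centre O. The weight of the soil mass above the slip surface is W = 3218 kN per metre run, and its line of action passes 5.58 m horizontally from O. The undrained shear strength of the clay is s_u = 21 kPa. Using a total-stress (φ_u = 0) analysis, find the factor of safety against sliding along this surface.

FS = 0.55

Taking moments about the centre O, the resisting moment is provided by the undrained shear strength acting along the arc:
Arc length L_a = R·θ = 15.8·(108.6°·π/180) = 15.8·1.8954 = 29.95 m
M_R = s_u·L_a·R = 21·29.95·15.8 = 9936.7 kN·m/m
M_D = W·d = 3218·5.58 = 17956.4 kN·m/m
FS = M_R / M_D = 9936.7 / 17956.4 = 0.553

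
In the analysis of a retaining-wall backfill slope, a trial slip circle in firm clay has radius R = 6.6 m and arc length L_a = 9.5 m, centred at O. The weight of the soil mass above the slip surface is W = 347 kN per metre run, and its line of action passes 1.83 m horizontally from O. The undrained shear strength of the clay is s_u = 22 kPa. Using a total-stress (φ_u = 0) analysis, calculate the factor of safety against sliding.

Taking moments about the centre O, the resisting moment is provided by the undrained shear strength acting along the arc:
M_R = s_u·L_a·R = 22·9.50·6.6 = 1379.4 kN·m/m
M_D = W·d = 347·1.83 = 635.0 kN·m/m
FS = M_R / M_D = 1379.4 / 635.0 = 2.172

FS = 2.17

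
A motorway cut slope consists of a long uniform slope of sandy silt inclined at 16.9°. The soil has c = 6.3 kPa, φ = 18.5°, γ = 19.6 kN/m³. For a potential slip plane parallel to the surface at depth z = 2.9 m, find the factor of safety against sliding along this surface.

FS = 1.50

For an infinite slope with a slip plane parallel to the surface (no pore pressure): FS = [c + γz cos²β tanφ] / [γz sinβ cosβ].
γz = 19.6·2.9 = 56.84 kN/m²
Numerator = 6.3 + 56.84·cos²16.9°·tan18.5° = 6.3 + 56.84·0.9155·0.3346 = 23.711 kPa
Denominator = 56.84·sin16.9°·cos16.9° = 56.84·0.2907·0.9568 = 15.810 kPa
FS = 23.711 / 15.810 = 1.500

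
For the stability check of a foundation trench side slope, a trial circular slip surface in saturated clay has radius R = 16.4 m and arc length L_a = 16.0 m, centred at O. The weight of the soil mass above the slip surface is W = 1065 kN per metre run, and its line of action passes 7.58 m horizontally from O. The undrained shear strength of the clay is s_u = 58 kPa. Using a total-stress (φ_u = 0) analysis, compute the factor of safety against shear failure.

FS = 1.89

Taking moments about the centre O, the resisting moment is provided by the undrained shear strength acting along the arc:
M_R = s_u·L_a·R = 58·16.00·16.4 = 15219.2 kN·m/m
M_D = W·d = 1065·7.58 = 8072.7 kN·m/m
FS = M_R / M_D = 15219.2 / 8072.7 = 1.885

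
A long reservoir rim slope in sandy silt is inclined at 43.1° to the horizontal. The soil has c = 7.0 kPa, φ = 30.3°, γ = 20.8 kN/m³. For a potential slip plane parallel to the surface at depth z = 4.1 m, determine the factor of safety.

FS = 0.79

For an infinite slope with a slip plane parallel to the surface (no pore pressure): FS = [c + γz cos²β tanφ] / [γz sinβ cosβ].
γz = 20.8·4.1 = 85.28 kN/m²
Numerator = 7.0 + 85.28·cos²43.1°·tan30.3° = 7.0 + 85.28·0.5331·0.5844 = 33.568 kPa
Denominator = 85.28·sin43.1°·cos43.1° = 85.28·0.6833·0.7302 = 42.546 kPa
FS = 33.568 / 42.546 = 0.789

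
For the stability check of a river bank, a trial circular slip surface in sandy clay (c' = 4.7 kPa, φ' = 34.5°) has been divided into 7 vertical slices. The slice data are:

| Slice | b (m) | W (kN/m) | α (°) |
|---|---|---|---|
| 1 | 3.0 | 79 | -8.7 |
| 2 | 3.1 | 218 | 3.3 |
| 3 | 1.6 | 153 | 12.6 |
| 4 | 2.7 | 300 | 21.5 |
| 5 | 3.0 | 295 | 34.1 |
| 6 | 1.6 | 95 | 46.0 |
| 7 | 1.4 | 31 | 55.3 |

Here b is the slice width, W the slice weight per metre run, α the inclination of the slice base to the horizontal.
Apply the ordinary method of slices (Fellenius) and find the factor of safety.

FS = 2.02

Ordinary method of slices: FS = Σ[c'·Δl_i + (W_i cosα_i)·tanφ'] / Σ W_i sinα_i, with Δl_i = b_i / cosα_i.
Slice 1: Δl = 3.0/cos(-8.7°) = 3.035 m; N'_1 = 79·cos(-8.7°) = 78.1; c'Δl = 14.26; W sinα = -11.9
Slice 2: Δl = 3.1/cos3.3° = 3.105 m; N'_2 = 218·cos3.3° = 217.6; c'Δl = 14.59; W sinα = 12.5
Slice 3: Δl = 1.6/cos12.6° = 1.639 m; N'_3 = 153·cos12.6° = 149.3; c'Δl = 7.71; W sinα = 33.4
Slice 4: Δl = 2.7/cos21.5° = 2.902 m; N'_4 = 300·cos21.5° = 279.1; c'Δl = 13.64; W sinα = 110.0
Slice 5: Δl = 3.0/cos34.1° = 3.623 m; N'_5 = 295·cos34.1° = 244.3; c'Δl = 17.03; W sinα = 165.4
Slice 6: Δl = 1.6/cos46.0° = 2.303 m; N'_6 = 95·cos46.0° = 66.0; c'Δl = 10.83; W sinα = 68.3
Slice 7: Δl = 1.4/cos55.3° = 2.459 m; N'_7 = 31·cos55.3° = 17.6; c'Δl = 11.56; W sinα = 25.5
Σc'Δl = 89.6 kN/m; ΣN' = 1052.1 kN/m; ΣW sinα = 403.1 kN/m
Resisting = 89.6 + 1052.1·tan34.5° = 89.6 + 723.1 = 812.7 kN/m
FS = 812.7 / 403.1 = 2.016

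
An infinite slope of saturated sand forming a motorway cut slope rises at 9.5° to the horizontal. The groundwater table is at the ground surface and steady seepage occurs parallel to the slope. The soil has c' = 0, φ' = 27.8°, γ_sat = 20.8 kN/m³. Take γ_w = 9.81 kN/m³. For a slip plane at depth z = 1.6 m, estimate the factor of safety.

With seepage parallel to the slope and the water table at the surface, the effective normal stress on the slip plane uses the buoyant unit weight γ' = γ_sat − γ_w while the driving shear stress uses γ_sat:
FS = [c' + γ' z cos²β tanφ'] / [γ_sat z sinβ cosβ]
(For c' = 0 this reduces to FS = (γ'/γ_sat)·tanφ'/tanβ.)
γ' = 20.8 − 9.81 = 10.99 kN/m³
Numerator = 0.0 + 10.99·1.6·cos²9.5°·tan27.8° = 0.0 + 10.99·1.6·0.9728·0.5272 = 9.018 kPa
Denominator = 20.8·1.6·sin9.5°·cos9.5° = 20.8·1.6·0.1650·0.9863 = 5.417 kPa
FS = 9.018 / 5.417 = 1.665

FS = 1.66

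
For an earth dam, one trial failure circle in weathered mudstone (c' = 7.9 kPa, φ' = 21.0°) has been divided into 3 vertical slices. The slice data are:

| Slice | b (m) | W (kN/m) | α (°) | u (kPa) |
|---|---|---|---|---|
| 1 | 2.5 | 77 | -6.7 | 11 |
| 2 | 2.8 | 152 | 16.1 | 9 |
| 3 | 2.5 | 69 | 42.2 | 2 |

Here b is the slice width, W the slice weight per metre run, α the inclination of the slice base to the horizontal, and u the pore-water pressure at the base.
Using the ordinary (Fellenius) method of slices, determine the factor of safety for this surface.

Ordinary method of slices: FS = Σ[c'·Δl_i + (W_i cosα_i − u_i·Δl_i)·tanφ'] / Σ W_i sinα_i, with Δl_i = b_i / cosα_i.
Slice 1: Δl = 2.5/cos(-6.7°) = 2.517 m; N'_1 = 77·cos(-6.7°) − 11·2.517 = 48.8; c'Δl = 19.89; W sinα = -9.0
Slice 2: Δl = 2.8/cos16.1° = 2.914 m; N'_2 = 152·cos16.1° − 9·2.914 = 119.8; c'Δl = 23.02; W sinα = 42.2
Slice 3: Δl = 2.5/cos42.2° = 3.375 m; N'_3 = 69·cos42.2° − 2·3.375 = 44.4; c'Δl = 26.66; W sinα = 46.3
Σc'Δl = 69.6 kN/m; ΣN' = 213.0 kN/m; ΣW sinα = 79.5 kN/m
Resisting = 69.6 + 213.0·tan21.0° = 69.6 + 81.7 = 151.3 kN/m
FS = 151.3 / 79.5 = 1.903

FS = 1.90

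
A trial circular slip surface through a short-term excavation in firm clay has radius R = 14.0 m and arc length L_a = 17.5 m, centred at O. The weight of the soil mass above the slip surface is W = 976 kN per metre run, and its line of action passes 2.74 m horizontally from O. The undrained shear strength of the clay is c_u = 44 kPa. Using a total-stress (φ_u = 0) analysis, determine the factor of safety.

FS = 4.03

Taking moments about the centre O, the resisting moment is provided by the undrained shear strength acting along the arc:
M_R = c_u·L_a·R = 44·17.50·14.0 = 10780.0 kN·m/m
M_D = W·d = 976·2.74 = 2674.2 kN·m/m
FS = M_R / M_D = 10780.0 / 2674.2 = 4.031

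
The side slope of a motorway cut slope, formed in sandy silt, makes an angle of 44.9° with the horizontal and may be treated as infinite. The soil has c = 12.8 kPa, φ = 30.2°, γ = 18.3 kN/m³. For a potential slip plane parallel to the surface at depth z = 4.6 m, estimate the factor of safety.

FS = 0.89

For an infinite slope with a slip plane parallel to the surface (no pore pressure): FS = [c + γz cos²β tanφ] / [γz sinβ cosβ].
γz = 18.3·4.6 = 84.18 kN/m²
Numerator = 12.8 + 84.18·cos²44.9°·tan30.2° = 12.8 + 84.18·0.5017·0.5820 = 37.382 kPa
Denominator = 84.18·sin44.9°·cos44.9° = 84.18·0.7059·0.7083 = 42.090 kPa
FS = 37.382 / 42.090 = 0.888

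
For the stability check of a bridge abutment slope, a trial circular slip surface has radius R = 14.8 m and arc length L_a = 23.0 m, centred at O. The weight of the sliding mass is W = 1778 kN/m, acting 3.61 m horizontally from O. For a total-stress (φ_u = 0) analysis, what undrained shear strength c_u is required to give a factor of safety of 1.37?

c_u = 25.8 kPa

FS = c_u·L_a·R / (W·d), so c_u = FS·W·d / (L_a·R).
c_u = 1.37·1778·3.61 / (23.00·14.8) = 8793.5 / 340.40 = 25.83 kPa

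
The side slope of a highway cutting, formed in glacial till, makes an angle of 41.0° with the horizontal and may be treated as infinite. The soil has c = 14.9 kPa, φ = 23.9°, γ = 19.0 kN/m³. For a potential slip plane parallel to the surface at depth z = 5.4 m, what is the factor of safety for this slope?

For an infinite slope with a slip plane parallel to the surface (no pore pressure): FS = [c + γz cos²β tanφ] / [γz sinβ cosβ].
γz = 19.0·5.4 = 102.60 kN/m²
Numerator = 14.9 + 102.60·cos²41.0°·tan23.9° = 14.9 + 102.60·0.5696·0.4431 = 40.797 kPa
Denominator = 102.60·sin41.0°·cos41.0° = 102.60·0.6561·0.7547 = 50.801 kPa
FS = 40.797 / 50.801 = 0.803

FS = 0.80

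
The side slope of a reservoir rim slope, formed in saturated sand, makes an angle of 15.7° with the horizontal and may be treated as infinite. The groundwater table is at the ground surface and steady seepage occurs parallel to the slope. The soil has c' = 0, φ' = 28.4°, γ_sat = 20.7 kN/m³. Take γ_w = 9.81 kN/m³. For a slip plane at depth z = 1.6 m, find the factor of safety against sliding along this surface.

FS = 1.01

With seepage parallel to the slope and the water table at the surface, the effective normal stress on the slip plane uses the buoyant unit weight γ' = γ_sat − γ_w while the driving shear stress uses γ_sat:
FS = [c' + γ' z cos²β tanφ'] / [γ_sat z sinβ cosβ]
(For c' = 0 this reduces to FS = (γ'/γ_sat)·tanφ'/tanβ.)
γ' = 20.7 − 9.81 = 10.89 kN/m³
Numerator = 0.0 + 10.89·1.6·cos²15.7°·tan28.4° = 0.0 + 10.89·1.6·0.9268·0.5407 = 8.731 kPa
Denominator = 20.7·1.6·sin15.7°·cos15.7° = 20.7·1.6·0.2706·0.9627 = 8.628 kPa
FS = 8.731 / 8.628 = 1.012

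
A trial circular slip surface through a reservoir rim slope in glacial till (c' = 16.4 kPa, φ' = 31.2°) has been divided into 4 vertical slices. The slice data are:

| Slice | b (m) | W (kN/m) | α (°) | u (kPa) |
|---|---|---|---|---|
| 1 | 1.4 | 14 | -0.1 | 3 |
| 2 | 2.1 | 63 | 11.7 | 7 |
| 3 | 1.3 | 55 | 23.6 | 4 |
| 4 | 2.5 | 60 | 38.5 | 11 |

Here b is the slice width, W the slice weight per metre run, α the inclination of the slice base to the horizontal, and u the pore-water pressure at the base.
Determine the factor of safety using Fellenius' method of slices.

FS = 2.80

Ordinary method of slices: FS = Σ[c'·Δl_i + (W_i cosα_i − u_i·Δl_i)·tanφ'] / Σ W_i sinα_i, with Δl_i = b_i / cosα_i.
Slice 1: Δl = 1.4/cos(-0.1°) = 1.400 m; N'_1 = 14·cos(-0.1°) − 3·1.400 = 9.8; c'Δl = 22.96; W sinα = -0.0
Slice 2: Δl = 2.1/cos11.7° = 2.145 m; N'_2 = 63·cos11.7° − 7·2.145 = 46.7; c'Δl = 35.17; W sinα = 12.8
Slice 3: Δl = 1.3/cos23.6° = 1.419 m; N'_3 = 55·cos23.6° − 4·1.419 = 44.7; c'Δl = 23.27; W sinα = 22.0
Slice 4: Δl = 2.5/cos38.5° = 3.194 m; N'_4 = 60·cos38.5° − 11·3.194 = 11.8; c'Δl = 52.39; W sinα = 37.4
Σc'Δl = 133.8 kN/m; ΣN' = 113.0 kN/m; ΣW sinα = 72.1 kN/m
Resisting = 133.8 + 113.0·tan31.2° = 133.8 + 68.4 = 202.2 kN/m
FS = 202.2 / 72.1 = 2.804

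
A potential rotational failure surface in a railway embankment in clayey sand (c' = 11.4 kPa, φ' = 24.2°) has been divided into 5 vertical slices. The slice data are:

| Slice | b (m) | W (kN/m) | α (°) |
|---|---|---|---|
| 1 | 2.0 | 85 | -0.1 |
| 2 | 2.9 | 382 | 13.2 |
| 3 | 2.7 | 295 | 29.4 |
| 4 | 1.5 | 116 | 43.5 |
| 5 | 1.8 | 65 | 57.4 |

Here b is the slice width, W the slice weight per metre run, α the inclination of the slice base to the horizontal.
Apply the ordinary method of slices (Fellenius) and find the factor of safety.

FS = 1.44

Ordinary method of slices: FS = Σ[c'·Δl_i + (W_i cosα_i)·tanφ'] / Σ W_i sinα_i, with Δl_i = b_i / cosα_i.
Slice 1: Δl = 2.0/cos(-0.1°) = 2.000 m; N'_1 = 85·cos(-0.1°) = 85.0; c'Δl = 22.80; W sinα = -0.1
Slice 2: Δl = 2.9/cos13.2° = 2.979 m; N'_2 = 382·cos13.2° = 371.9; c'Δl = 33.96; W sinα = 87.2
Slice 3: Δl = 2.7/cos29.4° = 3.099 m; N'_3 = 295·cos29.4° = 257.0; c'Δl = 35.33; W sinα = 144.8
Slice 4: Δl = 1.5/cos43.5° = 2.068 m; N'_4 = 116·cos43.5° = 84.1; c'Δl = 23.57; W sinα = 79.8
Slice 5: Δl = 1.8/cos57.4° = 3.341 m; N'_5 = 65·cos57.4° = 35.0; c'Δl = 38.09; W sinα = 54.8
Σc'Δl = 153.7 kN/m; ΣN' = 833.1 kN/m; ΣW sinα = 366.5 kN/m
Resisting = 153.7 + 833.1·tan24.2° = 153.7 + 374.4 = 528.1 kN/m
FS = 528.1 / 366.5 = 1.441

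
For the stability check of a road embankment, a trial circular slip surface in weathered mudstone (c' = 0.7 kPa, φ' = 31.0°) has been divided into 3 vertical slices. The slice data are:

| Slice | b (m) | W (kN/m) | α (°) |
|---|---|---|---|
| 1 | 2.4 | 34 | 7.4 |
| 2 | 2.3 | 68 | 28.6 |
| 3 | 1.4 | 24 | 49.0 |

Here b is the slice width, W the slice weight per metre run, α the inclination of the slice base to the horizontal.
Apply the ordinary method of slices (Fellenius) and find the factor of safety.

FS = 1.28

Ordinary method of slices: FS = Σ[c'·Δl_i + (W_i cosα_i)·tanφ'] / Σ W_i sinα_i, with Δl_i = b_i / cosα_i.
Slice 1: Δl = 2.4/cos7.4° = 2.420 m; N'_1 = 34·cos7.4° = 33.7; c'Δl = 1.69; W sinα = 4.4
Slice 2: Δl = 2.3/cos28.6° = 2.620 m; N'_2 = 68·cos28.6° = 59.7; c'Δl = 1.83; W sinα = 32.6
Slice 3: Δl = 1.4/cos49.0° = 2.134 m; N'_3 = 24·cos49.0° = 15.7; c'Δl = 1.49; W sinα = 18.1
Σc'Δl = 5.0 kN/m; ΣN' = 109.2 kN/m; ΣW sinα = 55.0 kN/m
Resisting = 5.0 + 109.2·tan31.0° = 5.0 + 65.6 = 70.6 kN/m
FS = 70.6 / 55.0 = 1.283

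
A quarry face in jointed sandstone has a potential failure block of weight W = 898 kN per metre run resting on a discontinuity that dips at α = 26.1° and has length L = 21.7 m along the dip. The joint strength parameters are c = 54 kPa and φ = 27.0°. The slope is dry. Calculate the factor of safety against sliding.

FS = 4.01

Resolving the block weight along and normal to the plane and applying the Mohr–Coulomb strength on the joint:
N' = W cosα = 898·cos26.1° = 806.4 kN/m
Driving force T = W sinα = 898·sin26.1° = 395.1 kN/m
Resisting force R = c·L + N'·tanφ = 54·21.7 + 806.4·tan27.0° = 1171.8 + 410.9 = 1582.7 kN/m
FS = R / T = 1582.7 / 395.1 = 4.006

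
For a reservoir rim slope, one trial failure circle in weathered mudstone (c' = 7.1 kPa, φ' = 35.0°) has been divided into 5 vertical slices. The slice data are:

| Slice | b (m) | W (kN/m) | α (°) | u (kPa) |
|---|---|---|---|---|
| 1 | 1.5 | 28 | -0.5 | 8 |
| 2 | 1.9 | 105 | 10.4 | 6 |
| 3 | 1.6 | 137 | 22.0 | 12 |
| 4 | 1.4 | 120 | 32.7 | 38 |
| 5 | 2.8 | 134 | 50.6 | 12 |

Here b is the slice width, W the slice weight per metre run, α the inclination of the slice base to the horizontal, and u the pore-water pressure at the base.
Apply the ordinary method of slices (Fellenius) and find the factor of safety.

Ordinary method of slices: FS = Σ[c'·Δl_i + (W_i cosα_i − u_i·Δl_i)·tanφ'] / Σ W_i sinα_i, with Δl_i = b_i / cosα_i.
Slice 1: Δl = 1.5/cos(-0.5°) = 1.500 m; N'_1 = 28·cos(-0.5°) − 8·1.500 = 16.0; c'Δl = 10.65; W sinα = -0.2
Slice 2: Δl = 1.9/cos10.4° = 1.932 m; N'_2 = 105·cos10.4° − 6·1.932 = 91.7; c'Δl = 13.72; W sinα = 19.0
Slice 3: Δl = 1.6/cos22.0° = 1.726 m; N'_3 = 137·cos22.0° − 12·1.726 = 106.3; c'Δl = 12.25; W sinα = 51.3
Slice 4: Δl = 1.4/cos32.7° = 1.664 m; N'_4 = 120·cos32.7° − 38·1.664 = 37.8; c'Δl = 11.81; W sinα = 64.8
Slice 5: Δl = 2.8/cos50.6° = 4.411 m; N'_5 = 134·cos50.6° − 12·4.411 = 32.1; c'Δl = 31.32; W sinα = 103.5
Σc'Δl = 79.8 kN/m; ΣN' = 283.9 kN/m; ΣW sinα = 238.4 kN/m
Resisting = 79.8 + 283.9·tan35.0° = 79.8 + 198.8 = 278.5 kN/m
FS = 278.5 / 238.4 = 1.168

FS = 1.17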